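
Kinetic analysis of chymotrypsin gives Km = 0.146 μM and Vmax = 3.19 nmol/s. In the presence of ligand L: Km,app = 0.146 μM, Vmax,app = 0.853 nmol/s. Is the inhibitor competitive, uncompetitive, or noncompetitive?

noncompetitive

Vmax decreases (3.19 → 0.853 nmol/s) while Km is unchanged — pure noncompetitive inhibition.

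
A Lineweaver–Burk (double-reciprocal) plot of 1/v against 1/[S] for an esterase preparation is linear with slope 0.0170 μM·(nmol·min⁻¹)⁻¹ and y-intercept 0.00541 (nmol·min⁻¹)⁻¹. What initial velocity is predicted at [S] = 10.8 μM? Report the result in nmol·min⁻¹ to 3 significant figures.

143 nmol·min⁻¹

The y-intercept is 1/Vmax, so Vmax = 1/0.00541 = 185 nmol·min⁻¹.
The slope is Km/Vmax, so Km = 0.0170 × 185 = 3.14 μM.
Then v = 185 × 10.8/(3.14 + 10.8) = 143 nmol·min⁻¹.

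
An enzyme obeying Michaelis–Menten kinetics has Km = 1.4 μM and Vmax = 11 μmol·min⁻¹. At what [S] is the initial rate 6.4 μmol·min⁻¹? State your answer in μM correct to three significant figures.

1.95 μM

The required fractional saturation is v/Vmax = 6.4/11 = 0.5818.
Then [S]/(Km+[S]) = 0.5818 ⇒ [S] = 1.4 × 0.5818/(1 − 0.5818) = 1.95 μM.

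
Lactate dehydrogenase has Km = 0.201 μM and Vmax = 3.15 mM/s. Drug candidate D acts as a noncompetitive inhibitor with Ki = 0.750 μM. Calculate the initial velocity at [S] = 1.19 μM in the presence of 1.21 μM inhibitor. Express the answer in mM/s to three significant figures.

α = 1 + [I]/Ki = 1 + 1.21/0.750 = 2.613.
For a noncompetitive inhibitor, Vmax is reduced to Vmax/α while Km is unchanged: Km,app = 0.201 μM, Vmax,app = 1.21 mM/s.
v = Vmax,app·[S]/(Km,app + [S]) = 1.21 × 1.19/(0.201 + 1.19) = 1.03 mM/s.

1.03 mM/s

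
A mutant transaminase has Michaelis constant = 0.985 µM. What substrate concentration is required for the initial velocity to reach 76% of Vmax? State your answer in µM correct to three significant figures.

3.12 µM

v/Vmax = [S]/(Km+[S]) = 0.76, so [S] = Km·0.76/(1 − 0.76) = 0.985 × 3.167.
[S] = 3.12 µM.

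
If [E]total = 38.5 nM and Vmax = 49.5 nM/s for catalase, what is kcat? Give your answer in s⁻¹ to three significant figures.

1.29 s⁻¹

kcat = Vmax/[E]total = 49.5 nM/s / 38.5 nM = 1.29 s⁻¹.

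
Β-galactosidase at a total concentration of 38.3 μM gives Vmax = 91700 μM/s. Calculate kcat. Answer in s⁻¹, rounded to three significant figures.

kcat = Vmax/[E]total = 91700 μM/s / 38.3 μM = 2390 s⁻¹.

2390 s⁻¹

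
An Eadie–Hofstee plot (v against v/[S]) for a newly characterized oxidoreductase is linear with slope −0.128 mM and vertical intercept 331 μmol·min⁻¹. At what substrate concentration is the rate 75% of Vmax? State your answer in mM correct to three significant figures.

The Eadie–Hofstee slope gives Km = 0.128 mM (slope = −Km).
v/Vmax = [S]/(Km+[S]) = 0.75 ⇒ [S] = Km·0.75/(1−0.75) = 0.128 × 3.000 = 0.384 mM.

0.384 mM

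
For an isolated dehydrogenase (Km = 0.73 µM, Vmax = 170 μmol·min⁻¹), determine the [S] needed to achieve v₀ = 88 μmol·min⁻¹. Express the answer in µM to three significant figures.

0.783 µM

The required fractional saturation is v/Vmax = 88/170 = 0.5176.
Then [S]/(Km+[S]) = 0.5176 ⇒ [S] = 0.73 × 0.5176/(1 − 0.5176) = 0.783 µM.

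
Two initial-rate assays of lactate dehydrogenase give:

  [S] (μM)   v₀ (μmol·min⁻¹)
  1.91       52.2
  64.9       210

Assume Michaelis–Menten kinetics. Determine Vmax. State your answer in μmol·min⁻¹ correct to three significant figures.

From v = Vmax[S]/(Km+[S]), each point gives Vmax = v(Km+[S])/[S].
Equating: 52.2(Km+1.91)/1.91 = 210(Km+64.9)/64.9.
27.33·Km + 52.2 = 3.236·Km + 210, so (27.33 − 3.236)·Km = 210 − 52.2.
Km = 157.8/24.09 = 6.55 μM; then Vmax = 52.2(6.55+1.91)/1.91 = 231 μmol·min⁻¹.

231 μmol·min⁻¹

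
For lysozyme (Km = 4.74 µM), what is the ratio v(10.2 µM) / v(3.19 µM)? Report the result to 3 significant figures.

1.70

Since Vmax cancels, v₂/v₁ = [S]₂(Km+[S]₁) / [S]₁(Km+[S]₂).
= 10.2×(4.74+3.19) / (3.19×(4.74+10.2)) = 80.89/47.66 = 1.70.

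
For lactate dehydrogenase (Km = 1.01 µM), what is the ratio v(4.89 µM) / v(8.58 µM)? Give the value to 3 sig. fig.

0.926

The fractional saturations are [S]/(Km+[S]) = 8.58/9.590 = 0.8947 and 4.89/5.900 = 0.8288.
v₂/v₁ is just their ratio: 0.8288/0.8947 = 0.926.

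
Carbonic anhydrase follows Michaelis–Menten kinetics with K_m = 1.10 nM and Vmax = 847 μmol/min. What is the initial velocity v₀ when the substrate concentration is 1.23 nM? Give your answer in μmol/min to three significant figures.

v = Vmax·[S]/(Km + [S]) = 847 × 1.23 / (1.10 + 1.23)
  = 1042 / 2.330 = 447 μmol/min.

447 μmol/min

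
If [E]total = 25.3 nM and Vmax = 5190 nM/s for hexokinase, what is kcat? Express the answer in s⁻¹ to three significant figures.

205 s⁻¹

kcat = Vmax/[E]total = 5190 nM/s / 25.3 nM = 205 s⁻¹.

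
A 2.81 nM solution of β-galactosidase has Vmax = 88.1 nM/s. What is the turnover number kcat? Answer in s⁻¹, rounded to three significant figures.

31.4 s⁻¹

kcat = Vmax/[E]total = 88.1 nM/s / 2.81 nM = 31.4 s⁻¹.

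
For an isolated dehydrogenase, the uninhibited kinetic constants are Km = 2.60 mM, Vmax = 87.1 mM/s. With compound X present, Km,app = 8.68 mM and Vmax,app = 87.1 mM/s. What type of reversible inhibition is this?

competitive

Km increases (2.60 → 8.68 mM) while Vmax is unchanged — the hallmark of competitive inhibition.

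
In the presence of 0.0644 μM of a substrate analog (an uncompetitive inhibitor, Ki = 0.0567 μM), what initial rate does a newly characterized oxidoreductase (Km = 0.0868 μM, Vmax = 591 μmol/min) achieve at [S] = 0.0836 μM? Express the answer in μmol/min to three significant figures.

With α = 1 + [I]/Ki = 1 + 0.0644/0.0567 = 2.136, the uncompetitive rate law is v = (Vmax/α)·[S] / (Km/α + [S]).
v = (591/2.136)×0.0836 / (0.0868/2.136 + 0.0836) = 23.13/0.1242 = 186 μmol/min.

186 μmol/min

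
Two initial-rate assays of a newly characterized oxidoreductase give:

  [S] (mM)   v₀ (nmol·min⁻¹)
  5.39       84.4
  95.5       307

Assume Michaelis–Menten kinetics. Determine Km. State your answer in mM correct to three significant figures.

From v = Vmax[S]/(Km+[S]), each point gives Vmax = v(Km+[S])/[S].
Equating: 84.4(Km+5.39)/5.39 = 307(Km+95.5)/95.5.
15.66·Km + 84.4 = 3.215·Km + 307, so (15.66 − 3.215)·Km = 307 − 84.4.
Km = 222.6/12.44 = 17.9 mM; then Vmax = 84.4(17.9+5.39)/5.39 = 365 nmol·min⁻¹.

17.9 mM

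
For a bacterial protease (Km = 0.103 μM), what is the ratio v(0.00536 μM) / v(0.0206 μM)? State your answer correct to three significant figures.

0.297

The fractional saturations are [S]/(Km+[S]) = 0.0206/0.1236 = 0.1667 and 0.00536/0.1084 = 0.04946.
v₂/v₁ is just their ratio: 0.04946/0.1667 = 0.297.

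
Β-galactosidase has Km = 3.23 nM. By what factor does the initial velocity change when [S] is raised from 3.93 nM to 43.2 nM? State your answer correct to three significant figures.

1.70

The fractional saturations are [S]/(Km+[S]) = 3.93/7.160 = 0.5489 and 43.2/46.43 = 0.9304.
v₂/v₁ is just their ratio: 0.9304/0.5489 = 1.70.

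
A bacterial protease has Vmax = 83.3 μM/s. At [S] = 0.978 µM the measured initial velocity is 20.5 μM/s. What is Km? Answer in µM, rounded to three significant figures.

From v = Vmax[S]/(Km+[S]), Km = [S](Vmax − v)/v.
Km = 0.978 × (83.3 − 20.5) / 20.5 = 61.42/20.5 = 3.00 µM.

3.00 µM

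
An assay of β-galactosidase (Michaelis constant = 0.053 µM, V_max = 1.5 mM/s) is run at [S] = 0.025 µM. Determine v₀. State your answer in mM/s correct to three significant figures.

0.481 mM/s

v = Vmax·[S]/(Km + [S]) = 1.5 × 0.025 / (0.053 + 0.025)
  = 0.03750 / 0.07800 = 0.481 mM/s.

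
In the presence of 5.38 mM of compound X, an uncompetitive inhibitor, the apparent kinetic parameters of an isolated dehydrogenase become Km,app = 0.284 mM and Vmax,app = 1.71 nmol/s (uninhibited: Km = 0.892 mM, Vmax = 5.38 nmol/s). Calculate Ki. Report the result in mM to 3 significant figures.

2.51 mM

Uncompetitive: Vmax,app = Vmax/α (and Km,app = Km/α) with α = 1 + [I]/Ki.
α = Vmax/Vmax,app = 5.38/1.71 = 3.146.
Ki = [I]/(α − 1) = 5.38/2.146 = 2.51 mM.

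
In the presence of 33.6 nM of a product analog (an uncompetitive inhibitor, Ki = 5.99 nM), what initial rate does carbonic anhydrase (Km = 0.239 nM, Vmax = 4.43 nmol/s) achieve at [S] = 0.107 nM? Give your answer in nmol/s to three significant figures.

0.501 nmol/s

With α = 1 + [I]/Ki = 1 + 33.6/5.99 = 6.609, the uncompetitive rate law is v = (Vmax/α)·[S] / (Km/α + [S]).
v = (4.43/6.609)×0.107 / (0.239/6.609 + 0.107) = 0.07172/0.1432 = 0.501 nmol/s.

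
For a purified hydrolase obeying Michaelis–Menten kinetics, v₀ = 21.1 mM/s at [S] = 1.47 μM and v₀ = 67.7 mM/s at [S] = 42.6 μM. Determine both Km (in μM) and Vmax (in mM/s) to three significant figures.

From v = Vmax[S]/(Km+[S]), each point gives Vmax = v(Km+[S])/[S].
Equating: 21.1(Km+1.47)/1.47 = 67.7(Km+42.6)/42.6.
14.35·Km + 21.1 = 1.589·Km + 67.7, so (14.35 − 1.589)·Km = 67.7 − 21.1.
Km = 46.60/12.76 = 3.65 μM; then Vmax = 21.1(3.65+1.47)/1.47 = 73.5 mM/s.

Km = 3.65 μM; Vmax = 73.5 mM/s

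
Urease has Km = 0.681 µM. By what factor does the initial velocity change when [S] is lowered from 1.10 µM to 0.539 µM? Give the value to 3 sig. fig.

Since Vmax cancels, v₂/v₁ = [S]₂(Km+[S]₁) / [S]₁(Km+[S]₂).
= 0.539×(0.681+1.10) / (1.10×(0.681+0.539)) = 0.9600/1.342 = 0.715.

0.715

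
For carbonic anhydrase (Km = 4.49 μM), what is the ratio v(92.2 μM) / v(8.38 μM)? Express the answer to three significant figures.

1.46

The fractional saturations are [S]/(Km+[S]) = 8.38/12.87 = 0.6511 and 92.2/96.69 = 0.9536.
v₂/v₁ is just their ratio: 0.9536/0.6511 = 1.46.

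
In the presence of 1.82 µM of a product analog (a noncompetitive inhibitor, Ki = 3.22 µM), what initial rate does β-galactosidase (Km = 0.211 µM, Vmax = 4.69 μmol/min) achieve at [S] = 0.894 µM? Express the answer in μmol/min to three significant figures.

2.42 μmol/min

α = 1 + [I]/Ki = 1 + 1.82/3.22 = 1.565.
For a noncompetitive inhibitor, Vmax is reduced to Vmax/α while Km is unchanged: Km,app = 0.211 µM, Vmax,app = 3.00 μmol/min.
v = Vmax,app·[S]/(Km,app + [S]) = 3.00 × 0.894/(0.211 + 0.894) = 2.42 μmol/min.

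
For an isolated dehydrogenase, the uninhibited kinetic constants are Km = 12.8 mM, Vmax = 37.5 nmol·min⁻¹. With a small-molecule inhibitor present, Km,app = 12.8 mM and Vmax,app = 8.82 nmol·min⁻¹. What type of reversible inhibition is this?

noncompetitive

Vmax decreases (37.5 → 8.82 nmol·min⁻¹) while Km is unchanged — pure noncompetitive inhibition.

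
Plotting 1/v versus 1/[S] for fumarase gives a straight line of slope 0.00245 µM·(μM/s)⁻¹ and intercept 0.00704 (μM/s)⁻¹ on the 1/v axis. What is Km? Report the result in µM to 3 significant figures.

0.348 µM

y-intercept = 1/Vmax ⇒ Vmax = 142 μM/s; slope = Km/Vmax ⇒ Km = slope × Vmax.
Km = 0.00245 × 142 = 0.348 µM.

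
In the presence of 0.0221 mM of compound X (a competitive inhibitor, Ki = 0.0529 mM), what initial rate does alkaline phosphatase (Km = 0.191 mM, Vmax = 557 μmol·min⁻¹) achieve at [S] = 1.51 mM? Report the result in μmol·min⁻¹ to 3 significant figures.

α = 1 + [I]/Ki = 1 + 0.0221/0.0529 = 1.418.
For a competitive inhibitor, Vmax is unchanged and the apparent Km becomes α·Km: Km,app = 0.271 mM, Vmax,app = 557 μmol·min⁻¹.
v = Vmax,app·[S]/(Km,app + [S]) = 557 × 1.51/(0.271 + 1.51) = 472 μmol·min⁻¹.

472 μmol·min⁻¹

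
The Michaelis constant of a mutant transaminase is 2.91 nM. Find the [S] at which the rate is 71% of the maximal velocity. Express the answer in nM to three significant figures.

v/Vmax = [S]/(Km+[S]) = 0.71, so [S] = Km·0.71/(1 − 0.71) = 2.91 × 2.448.
[S] = 7.12 nM.

7.12 nM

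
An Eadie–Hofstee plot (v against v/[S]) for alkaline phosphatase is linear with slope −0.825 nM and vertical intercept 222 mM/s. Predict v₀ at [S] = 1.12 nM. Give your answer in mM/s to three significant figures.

128 mM/s

In the Eadie–Hofstee form v = Vmax − Km·(v/[S]), the slope is −Km and the intercept is Vmax, so Km = 0.825 nM and Vmax = 222 mM/s.
v = 222 × 1.12/(0.825 + 1.12) = 128 mM/s.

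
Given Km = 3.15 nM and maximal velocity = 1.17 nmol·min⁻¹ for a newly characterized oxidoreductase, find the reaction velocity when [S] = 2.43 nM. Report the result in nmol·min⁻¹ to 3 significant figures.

v = Vmax·[S]/(Km + [S]) = 1.17 × 2.43 / (3.15 + 2.43)
  = 2.843 / 5.580 = 0.510 nmol·min⁻¹.

0.510 nmol·min⁻¹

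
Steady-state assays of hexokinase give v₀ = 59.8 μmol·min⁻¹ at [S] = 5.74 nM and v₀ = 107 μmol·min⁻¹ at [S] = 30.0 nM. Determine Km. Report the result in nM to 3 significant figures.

6.89 nM

In reciprocal form, 1/v = (Km/Vmax)·(1/[S]) + 1/Vmax. The two points give (1/[S], 1/v) = (0.1742, 0.01672) and (0.03333, 0.009346).
Slope = (0.01672 − 0.009346)/(0.1742 − 0.03333) = 0.05236; intercept = 0.01672 − 0.05236×0.1742 = 0.007600.
Vmax = 1/intercept = 132 μmol·min⁻¹; Km = slope × Vmax = 0.05236 × 132 = 6.89 nM.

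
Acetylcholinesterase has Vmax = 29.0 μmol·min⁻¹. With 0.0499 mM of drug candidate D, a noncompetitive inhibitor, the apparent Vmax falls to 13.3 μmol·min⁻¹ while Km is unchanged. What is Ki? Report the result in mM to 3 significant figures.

Noncompetitive: Vmax,app = Vmax/α with α = 1 + [I]/Ki.
α = Vmax/Vmax,app = 29.0/13.3 = 2.180.
Ki = [I]/(α − 1) = 0.0499/1.180 = 0.0423 mM.

0.0423 mM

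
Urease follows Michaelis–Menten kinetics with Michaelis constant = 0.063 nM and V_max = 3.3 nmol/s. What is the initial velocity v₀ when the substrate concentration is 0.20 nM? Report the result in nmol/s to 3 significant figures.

v = Vmax·[S]/(Km + [S]) = 3.3 × 0.20 / (0.063 + 0.20)
  = 0.6600 / 0.2630 = 2.51 nmol/s.

2.51 nmol/s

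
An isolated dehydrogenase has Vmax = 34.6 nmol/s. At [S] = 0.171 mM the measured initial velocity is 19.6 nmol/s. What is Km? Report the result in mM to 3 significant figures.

v/Vmax = 19.6/34.6 = 0.5665 = [S]/(Km+[S]).
So Km + [S] = [S]/0.5665 = 0.3019 mM, giving Km = 0.3019 − 0.171 = 0.131 mM.

0.131 mM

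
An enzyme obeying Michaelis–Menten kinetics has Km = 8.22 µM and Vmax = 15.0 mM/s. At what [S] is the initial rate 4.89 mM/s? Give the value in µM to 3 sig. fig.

3.98 µM

The required fractional saturation is v/Vmax = 4.89/15.0 = 0.3260.
Then [S]/(Km+[S]) = 0.3260 ⇒ [S] = 8.22 × 0.3260/(1 − 0.3260) = 3.98 µM.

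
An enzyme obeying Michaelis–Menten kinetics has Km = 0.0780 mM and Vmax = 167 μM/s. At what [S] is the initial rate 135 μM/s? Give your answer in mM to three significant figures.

The required fractional saturation is v/Vmax = 135/167 = 0.8084.
Then [S]/(Km+[S]) = 0.8084 ⇒ [S] = 0.0780 × 0.8084/(1 − 0.8084) = 0.329 mM.

0.329 mM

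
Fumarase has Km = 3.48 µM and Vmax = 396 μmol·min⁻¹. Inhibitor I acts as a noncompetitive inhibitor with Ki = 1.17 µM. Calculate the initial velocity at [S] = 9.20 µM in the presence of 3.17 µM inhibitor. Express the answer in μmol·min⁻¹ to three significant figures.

77.5 μmol·min⁻¹

With α = 1 + [I]/Ki = 1 + 3.17/1.17 = 3.709, the noncompetitive rate law is v = (Vmax/α)·[S] / (Km + [S]).
v = (396/3.709)×9.20 / (3.48 + 9.20) = 982.2/12.68 = 77.5 μmol·min⁻¹.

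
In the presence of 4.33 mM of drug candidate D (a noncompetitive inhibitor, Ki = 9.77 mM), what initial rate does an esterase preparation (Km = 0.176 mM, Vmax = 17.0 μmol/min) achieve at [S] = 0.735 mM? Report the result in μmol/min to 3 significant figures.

α = 1 + [I]/Ki = 1 + 4.33/9.77 = 1.443.
For a noncompetitive inhibitor, Vmax is reduced to Vmax/α while Km is unchanged: Km,app = 0.176 mM, Vmax,app = 11.8 μmol/min.
v = Vmax,app·[S]/(Km,app + [S]) = 11.8 × 0.735/(0.176 + 0.735) = 9.50 μmol/min.

9.50 μmol/min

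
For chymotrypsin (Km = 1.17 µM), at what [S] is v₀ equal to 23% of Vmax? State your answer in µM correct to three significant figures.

v/Vmax = [S]/(Km+[S]) = 0.23, so [S] = Km·0.23/(1 − 0.23) = 1.17 × 0.2987.
[S] = 0.349 µM.

0.349 µM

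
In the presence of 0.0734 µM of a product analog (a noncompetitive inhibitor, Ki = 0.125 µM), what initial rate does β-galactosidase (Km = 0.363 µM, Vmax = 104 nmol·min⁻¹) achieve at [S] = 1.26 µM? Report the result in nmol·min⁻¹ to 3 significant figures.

With α = 1 + [I]/Ki = 1 + 0.0734/0.125 = 1.587, the noncompetitive rate law is v = (Vmax/α)·[S] / (Km + [S]).
v = (104/1.587)×1.26 / (0.363 + 1.26) = 82.56/1.623 = 50.9 nmol·min⁻¹.

50.9 nmol·min⁻¹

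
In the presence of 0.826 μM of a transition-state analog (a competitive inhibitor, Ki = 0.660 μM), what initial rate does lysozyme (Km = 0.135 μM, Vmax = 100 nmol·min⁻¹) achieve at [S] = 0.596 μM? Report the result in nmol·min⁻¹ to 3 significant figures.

With α = 1 + [I]/Ki = 1 + 0.826/0.660 = 2.252, the competitive rate law is v = Vmax[S] / (αKm + [S]).
v = 100×0.596 / (2.252×0.135 + 0.596) = 59.60/0.9000 = 66.2 nmol·min⁻¹.

66.2 nmol·min⁻¹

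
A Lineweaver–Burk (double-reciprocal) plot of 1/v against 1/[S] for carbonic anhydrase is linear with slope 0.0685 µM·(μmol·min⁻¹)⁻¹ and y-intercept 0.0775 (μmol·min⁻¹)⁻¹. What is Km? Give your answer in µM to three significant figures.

0.884 µM

y-intercept = 1/Vmax ⇒ Vmax = 12.9 μmol·min⁻¹; slope = Km/Vmax ⇒ Km = slope × Vmax.
Km = 0.0685 × 12.9 = 0.884 µM.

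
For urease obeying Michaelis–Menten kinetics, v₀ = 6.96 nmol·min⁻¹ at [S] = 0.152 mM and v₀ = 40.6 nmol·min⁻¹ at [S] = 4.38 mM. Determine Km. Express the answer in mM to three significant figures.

From v = Vmax[S]/(Km+[S]), each point gives Vmax = v(Km+[S])/[S].
Equating: 6.96(Km+0.152)/0.152 = 40.6(Km+4.38)/4.38.
45.79·Km + 6.96 = 9.269·Km + 40.6, so (45.79 − 9.269)·Km = 40.6 − 6.96.
Km = 33.64/36.52 = 0.921 mM; then Vmax = 6.96(0.921+0.152)/0.152 = 49.1 nmol·min⁻¹.

0.921 mM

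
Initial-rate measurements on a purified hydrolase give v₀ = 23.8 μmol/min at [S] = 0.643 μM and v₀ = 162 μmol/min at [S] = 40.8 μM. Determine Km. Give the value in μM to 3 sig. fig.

In reciprocal form, 1/v = (Km/Vmax)·(1/[S]) + 1/Vmax. The two points give (1/[S], 1/v) = (1.555, 0.04202) and (0.02451, 0.006173).
Slope = (0.04202 − 0.006173)/(1.555 − 0.02451) = 0.02342; intercept = 0.04202 − 0.02342×1.555 = 0.005599.
Vmax = 1/intercept = 179 μmol/min; Km = slope × Vmax = 0.02342 × 179 = 4.18 μM.

4.18 μM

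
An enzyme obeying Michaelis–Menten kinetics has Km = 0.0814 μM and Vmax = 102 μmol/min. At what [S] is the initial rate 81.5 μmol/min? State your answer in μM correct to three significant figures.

The required fractional saturation is v/Vmax = 81.5/102 = 0.7990.
Then [S]/(Km+[S]) = 0.7990 ⇒ [S] = 0.0814 × 0.7990/(1 − 0.7990) = 0.324 μM.

0.324 μM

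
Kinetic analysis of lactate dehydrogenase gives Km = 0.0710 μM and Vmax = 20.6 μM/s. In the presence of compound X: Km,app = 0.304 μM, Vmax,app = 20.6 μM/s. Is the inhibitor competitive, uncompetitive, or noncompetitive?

Km increases (0.0710 → 0.304 μM) while Vmax is unchanged — the hallmark of competitive inhibition.

competitive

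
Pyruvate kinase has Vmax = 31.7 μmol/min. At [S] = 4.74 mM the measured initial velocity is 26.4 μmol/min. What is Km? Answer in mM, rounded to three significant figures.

v/Vmax = 26.4/31.7 = 0.8328 = [S]/(Km+[S]).
So Km + [S] = [S]/0.8328 = 5.692 mM, giving Km = 5.692 − 4.74 = 0.952 mM.

0.952 mM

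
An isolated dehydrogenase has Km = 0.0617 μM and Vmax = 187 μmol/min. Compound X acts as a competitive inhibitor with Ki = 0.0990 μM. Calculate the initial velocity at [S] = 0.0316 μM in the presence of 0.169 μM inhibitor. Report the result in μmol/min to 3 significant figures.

29.8 μmol/min

α = 1 + [I]/Ki = 1 + 0.169/0.0990 = 2.707.
For a competitive inhibitor, Vmax is unchanged and the apparent Km becomes α·Km: Km,app = 0.167 μM, Vmax,app = 187 μmol/min.
v = Vmax,app·[S]/(Km,app + [S]) = 187 × 0.0316/(0.167 + 0.0316) = 29.8 μmol/min.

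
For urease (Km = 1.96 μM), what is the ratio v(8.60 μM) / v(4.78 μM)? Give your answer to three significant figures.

1.15

The fractional saturations are [S]/(Km+[S]) = 4.78/6.740 = 0.7092 and 8.60/10.56 = 0.8144.
v₂/v₁ is just their ratio: 0.8144/0.7092 = 1.15.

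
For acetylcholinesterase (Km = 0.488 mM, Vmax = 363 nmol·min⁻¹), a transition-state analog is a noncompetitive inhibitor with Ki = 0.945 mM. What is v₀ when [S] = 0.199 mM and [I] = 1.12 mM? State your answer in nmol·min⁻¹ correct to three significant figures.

48.1 nmol·min⁻¹

α = 1 + [I]/Ki = 1 + 1.12/0.945 = 2.185.
For a noncompetitive inhibitor, Vmax is reduced to Vmax/α while Km is unchanged: Km,app = 0.488 mM, Vmax,app = 166 nmol·min⁻¹.
v = Vmax,app·[S]/(Km,app + [S]) = 166 × 0.199/(0.488 + 0.199) = 48.1 nmol·min⁻¹.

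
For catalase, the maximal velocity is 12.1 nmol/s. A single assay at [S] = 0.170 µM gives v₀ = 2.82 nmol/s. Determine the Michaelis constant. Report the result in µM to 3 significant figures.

v/Vmax = 2.82/12.1 = 0.2331 = [S]/(Km+[S]).
So Km + [S] = [S]/0.2331 = 0.7294 µM, giving Km = 0.7294 − 0.170 = 0.559 µM.

0.559 µM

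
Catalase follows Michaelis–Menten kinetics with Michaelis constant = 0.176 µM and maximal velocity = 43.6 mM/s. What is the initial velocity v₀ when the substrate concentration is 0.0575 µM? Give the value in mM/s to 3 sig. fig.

10.7 mM/s

v = Vmax·[S]/(Km + [S]) = 43.6 × 0.0575 / (0.176 + 0.0575)
  = 2.507 / 0.2335 = 10.7 mM/s.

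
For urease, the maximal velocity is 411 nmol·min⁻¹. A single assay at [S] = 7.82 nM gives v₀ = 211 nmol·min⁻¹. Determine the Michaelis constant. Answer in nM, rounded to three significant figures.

7.41 nM

v/Vmax = 211/411 = 0.5134 = [S]/(Km+[S]).
So Km + [S] = [S]/0.5134 = 15.23 nM, giving Km = 15.23 − 7.82 = 7.41 nM.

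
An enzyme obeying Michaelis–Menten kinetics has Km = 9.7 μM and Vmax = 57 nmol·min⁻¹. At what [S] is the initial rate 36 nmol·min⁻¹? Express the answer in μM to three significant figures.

The required fractional saturation is v/Vmax = 36/57 = 0.6316.
Then [S]/(Km+[S]) = 0.6316 ⇒ [S] = 9.7 × 0.6316/(1 − 0.6316) = 16.6 μM.

16.6 μM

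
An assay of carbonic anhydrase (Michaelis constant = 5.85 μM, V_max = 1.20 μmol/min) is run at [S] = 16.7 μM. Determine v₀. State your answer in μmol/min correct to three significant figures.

[S]/(Km+[S]) = 16.7/22.55 = 0.7406, the fractional saturation.
v = 0.7406 × Vmax = 0.7406 × 1.20 = 0.889 μmol/min.

0.889 μmol/min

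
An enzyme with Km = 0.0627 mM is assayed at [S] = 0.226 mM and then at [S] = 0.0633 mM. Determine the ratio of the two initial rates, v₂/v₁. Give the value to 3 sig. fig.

The fractional saturations are [S]/(Km+[S]) = 0.226/0.2887 = 0.7828 and 0.0633/0.1260 = 0.5024.
v₂/v₁ is just their ratio: 0.5024/0.7828 = 0.642.

0.642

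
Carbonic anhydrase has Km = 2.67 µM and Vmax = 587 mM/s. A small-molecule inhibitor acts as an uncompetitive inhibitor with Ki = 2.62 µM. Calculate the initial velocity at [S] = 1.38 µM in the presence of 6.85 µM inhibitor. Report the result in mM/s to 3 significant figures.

α = 1 + [I]/Ki = 1 + 6.85/2.62 = 3.615.
For an uncompetitive inhibitor, both parameters are divided by α, giving Vmax/α and Km/α: Km,app = 0.739 µM, Vmax,app = 162 mM/s.
v = Vmax,app·[S]/(Km,app + [S]) = 162 × 1.38/(0.739 + 1.38) = 106 mM/s.

106 mM/s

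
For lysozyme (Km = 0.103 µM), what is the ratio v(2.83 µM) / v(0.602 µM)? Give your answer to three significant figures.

1.13

Since Vmax cancels, v₂/v₁ = [S]₂(Km+[S]₁) / [S]₁(Km+[S]₂).
= 2.83×(0.103+0.602) / (0.602×(0.103+2.83)) = 1.995/1.766 = 1.13.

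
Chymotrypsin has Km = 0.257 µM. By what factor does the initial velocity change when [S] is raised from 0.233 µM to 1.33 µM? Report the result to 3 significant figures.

1.76

Since Vmax cancels, v₂/v₁ = [S]₂(Km+[S]₁) / [S]₁(Km+[S]₂).
= 1.33×(0.257+0.233) / (0.233×(0.257+1.33)) = 0.6517/0.3698 = 1.76.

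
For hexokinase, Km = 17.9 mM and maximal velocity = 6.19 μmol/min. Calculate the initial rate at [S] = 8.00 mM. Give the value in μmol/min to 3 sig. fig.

[S]/(Km+[S]) = 8.00/25.90 = 0.3089, the fractional saturation.
v = 0.3089 × Vmax = 0.3089 × 6.19 = 1.91 μmol/min.

1.91 μmol/min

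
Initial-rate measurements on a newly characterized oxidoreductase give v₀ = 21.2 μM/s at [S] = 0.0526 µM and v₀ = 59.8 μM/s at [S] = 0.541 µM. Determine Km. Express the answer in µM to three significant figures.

In reciprocal form, 1/v = (Km/Vmax)·(1/[S]) + 1/Vmax. The two points give (1/[S], 1/v) = (19.01, 0.04717) and (1.848, 0.01672).
Slope = (0.04717 − 0.01672)/(19.01 − 1.848) = 0.001774; intercept = 0.04717 − 0.001774×19.01 = 0.01344.
Vmax = 1/intercept = 74.4 μM/s; Km = slope × Vmax = 0.001774 × 74.4 = 0.132 µM.

0.132 µM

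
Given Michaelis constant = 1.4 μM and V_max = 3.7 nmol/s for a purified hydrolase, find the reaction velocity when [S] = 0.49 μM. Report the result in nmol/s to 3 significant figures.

0.959 nmol/s

v = Vmax·[S]/(Km + [S]) = 3.7 × 0.49 / (1.4 + 0.49)
  = 1.813 / 1.890 = 0.959 nmol/s.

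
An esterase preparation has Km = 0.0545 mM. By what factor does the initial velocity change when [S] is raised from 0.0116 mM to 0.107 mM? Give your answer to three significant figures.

3.78

The fractional saturations are [S]/(Km+[S]) = 0.0116/0.06610 = 0.1755 and 0.107/0.1615 = 0.6625.
v₂/v₁ is just their ratio: 0.6625/0.1755 = 3.78.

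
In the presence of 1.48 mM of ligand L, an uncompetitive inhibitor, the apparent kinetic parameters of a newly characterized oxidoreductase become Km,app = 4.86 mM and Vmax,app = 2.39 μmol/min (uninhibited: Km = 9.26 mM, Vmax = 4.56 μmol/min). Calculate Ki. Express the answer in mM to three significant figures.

Uncompetitive: Vmax,app = Vmax/α (and Km,app = Km/α) with α = 1 + [I]/Ki.
α = Vmax/Vmax,app = 4.56/2.39 = 1.908.
Ki = [I]/(α − 1) = 1.48/0.9079 = 1.63 mM.

1.63 mM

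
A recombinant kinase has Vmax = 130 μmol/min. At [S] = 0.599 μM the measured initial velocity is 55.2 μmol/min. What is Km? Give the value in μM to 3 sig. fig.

v/Vmax = 55.2/130 = 0.4246 = [S]/(Km+[S]).
So Km + [S] = [S]/0.4246 = 1.411 μM, giving Km = 1.411 − 0.599 = 0.812 μM.

0.812 μM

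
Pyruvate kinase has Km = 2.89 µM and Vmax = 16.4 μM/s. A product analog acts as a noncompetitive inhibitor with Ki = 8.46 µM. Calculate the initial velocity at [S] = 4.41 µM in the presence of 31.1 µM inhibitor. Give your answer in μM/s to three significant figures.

2.12 μM/s

α = 1 + [I]/Ki = 1 + 31.1/8.46 = 4.676.
For a noncompetitive inhibitor, Vmax is reduced to Vmax/α while Km is unchanged: Km,app = 2.89 µM, Vmax,app = 3.51 μM/s.
v = Vmax,app·[S]/(Km,app + [S]) = 3.51 × 4.41/(2.89 + 4.41) = 2.12 μM/s.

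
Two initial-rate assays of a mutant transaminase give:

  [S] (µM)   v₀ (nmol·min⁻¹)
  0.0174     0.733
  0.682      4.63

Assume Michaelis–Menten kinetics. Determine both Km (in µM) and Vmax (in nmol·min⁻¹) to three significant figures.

From v = Vmax[S]/(Km+[S]), each point gives Vmax = v(Km+[S])/[S].
Equating: 0.733(Km+0.0174)/0.0174 = 4.63(Km+0.682)/0.682.
42.13·Km + 0.733 = 6.789·Km + 4.63, so (42.13 − 6.789)·Km = 4.63 − 0.733.
Km = 3.897/35.34 = 0.110 µM; then Vmax = 0.733(0.110+0.0174)/0.0174 = 5.38 nmol·min⁻¹.

Km = 0.110 µM; Vmax = 5.38 nmol·min⁻¹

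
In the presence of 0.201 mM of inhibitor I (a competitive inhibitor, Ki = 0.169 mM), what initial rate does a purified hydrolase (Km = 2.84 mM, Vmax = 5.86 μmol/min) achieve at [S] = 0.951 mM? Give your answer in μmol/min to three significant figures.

With α = 1 + [I]/Ki = 1 + 0.201/0.169 = 2.189, the competitive rate law is v = Vmax[S] / (αKm + [S]).
v = 5.86×0.951 / (2.189×2.84 + 0.951) = 5.573/7.169 = 0.777 μmol/min.

0.777 μmol/min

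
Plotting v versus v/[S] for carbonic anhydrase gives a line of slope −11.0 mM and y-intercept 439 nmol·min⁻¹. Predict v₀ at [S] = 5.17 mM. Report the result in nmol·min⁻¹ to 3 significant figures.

140 nmol·min⁻¹

In the Eadie–Hofstee form v = Vmax − Km·(v/[S]), the slope is −Km and the intercept is Vmax, so Km = 11.0 mM and Vmax = 439 nmol·min⁻¹.
v = 439 × 5.17/(11.0 + 5.17) = 140 nmol·min⁻¹.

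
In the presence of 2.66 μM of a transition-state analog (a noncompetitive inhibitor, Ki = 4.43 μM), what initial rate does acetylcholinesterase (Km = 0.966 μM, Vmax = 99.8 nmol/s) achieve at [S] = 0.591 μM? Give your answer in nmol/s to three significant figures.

23.7 nmol/s

α = 1 + [I]/Ki = 1 + 2.66/4.43 = 1.600.
For a noncompetitive inhibitor, Vmax is reduced to Vmax/α while Km is unchanged: Km,app = 0.966 μM, Vmax,app = 62.4 nmol/s.
v = Vmax,app·[S]/(Km,app + [S]) = 62.4 × 0.591/(0.966 + 0.591) = 23.7 nmol/s.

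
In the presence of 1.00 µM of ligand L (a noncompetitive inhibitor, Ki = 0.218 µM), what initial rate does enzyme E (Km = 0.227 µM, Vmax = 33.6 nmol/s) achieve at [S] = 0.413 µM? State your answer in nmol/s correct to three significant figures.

3.88 nmol/s

With α = 1 + [I]/Ki = 1 + 1.00/0.218 = 5.587, the noncompetitive rate law is v = (Vmax/α)·[S] / (Km + [S]).
v = (33.6/5.587)×0.413 / (0.227 + 0.413) = 2.484/0.6400 = 3.88 nmol/s.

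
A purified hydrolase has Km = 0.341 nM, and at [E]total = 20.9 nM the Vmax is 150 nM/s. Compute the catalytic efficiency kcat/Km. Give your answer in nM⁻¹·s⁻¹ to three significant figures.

21.0 nM⁻¹·s⁻¹

kcat = Vmax/[E]total = 150/20.9 = 7.18 s⁻¹.
kcat/Km = 7.18/0.341 = 21.0 nM⁻¹·s⁻¹.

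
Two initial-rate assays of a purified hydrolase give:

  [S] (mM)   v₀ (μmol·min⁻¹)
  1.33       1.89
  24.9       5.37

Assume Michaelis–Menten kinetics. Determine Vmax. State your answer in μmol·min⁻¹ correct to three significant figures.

5.99 μmol·min⁻¹

In reciprocal form, 1/v = (Km/Vmax)·(1/[S]) + 1/Vmax. The two points give (1/[S], 1/v) = (0.7519, 0.5291) and (0.04016, 0.1862).
Slope = (0.5291 − 0.1862)/(0.7519 − 0.04016) = 0.4818; intercept = 0.5291 − 0.4818×0.7519 = 0.1669.
Vmax = 1/intercept = 5.99 μmol·min⁻¹; Km = slope × Vmax = 0.4818 × 5.99 = 2.89 mM.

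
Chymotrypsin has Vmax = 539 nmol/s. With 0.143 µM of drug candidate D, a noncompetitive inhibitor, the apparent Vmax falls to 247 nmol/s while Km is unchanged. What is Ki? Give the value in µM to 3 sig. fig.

0.121 µM

Noncompetitive: Vmax,app = Vmax/α with α = 1 + [I]/Ki.
α = Vmax/Vmax,app = 539/247 = 2.182.
Ki = [I]/(α − 1) = 0.143/1.182 = 0.121 µM.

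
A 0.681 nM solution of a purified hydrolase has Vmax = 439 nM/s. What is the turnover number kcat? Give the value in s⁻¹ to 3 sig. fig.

kcat = Vmax/[E]total = 439 nM/s / 0.681 nM = 645 s⁻¹.

645 s⁻¹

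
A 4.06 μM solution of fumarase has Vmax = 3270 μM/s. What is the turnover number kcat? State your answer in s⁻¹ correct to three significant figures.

kcat = Vmax/[E]total = 3270 μM/s / 4.06 μM = 805 s⁻¹.

805 s⁻¹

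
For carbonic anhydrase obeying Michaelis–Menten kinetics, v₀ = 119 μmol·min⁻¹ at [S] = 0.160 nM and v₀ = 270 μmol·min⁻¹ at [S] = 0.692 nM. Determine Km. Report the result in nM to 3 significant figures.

0.427 nM

In reciprocal form, 1/v = (Km/Vmax)·(1/[S]) + 1/Vmax. The two points give (1/[S], 1/v) = (6.250, 0.008403) and (1.445, 0.003704).
Slope = (0.008403 − 0.003704)/(6.250 − 1.445) = 0.0009781; intercept = 0.008403 − 0.0009781×6.250 = 0.002290.
Vmax = 1/intercept = 437 μmol·min⁻¹; Km = slope × Vmax = 0.0009781 × 437 = 0.427 nM.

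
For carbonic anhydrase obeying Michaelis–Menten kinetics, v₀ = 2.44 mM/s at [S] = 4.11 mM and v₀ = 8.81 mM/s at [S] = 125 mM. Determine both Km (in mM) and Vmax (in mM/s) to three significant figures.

Km = 12.2 mM; Vmax = 9.67 mM/s

In reciprocal form, 1/v = (Km/Vmax)·(1/[S]) + 1/Vmax. The two points give (1/[S], 1/v) = (0.2433, 0.4098) and (0.008000, 0.1135).
Slope = (0.4098 − 0.1135)/(0.2433 − 0.008000) = 1.259; intercept = 0.4098 − 1.259×0.2433 = 0.1034.
Vmax = 1/intercept = 9.67 mM/s; Km = slope × Vmax = 1.259 × 9.67 = 12.2 mM.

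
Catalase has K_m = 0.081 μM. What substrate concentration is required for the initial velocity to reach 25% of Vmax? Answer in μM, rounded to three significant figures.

v/Vmax = [S]/(Km+[S]) = 0.25, so [S] = Km·0.25/(1 − 0.25) = 0.081 × 0.3333.
[S] = 0.0270 μM.

0.0270 μM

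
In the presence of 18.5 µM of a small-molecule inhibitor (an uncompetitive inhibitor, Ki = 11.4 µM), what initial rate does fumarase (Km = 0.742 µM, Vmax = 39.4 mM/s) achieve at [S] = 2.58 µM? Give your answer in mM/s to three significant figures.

With α = 1 + [I]/Ki = 1 + 18.5/11.4 = 2.623, the uncompetitive rate law is v = (Vmax/α)·[S] / (Km/α + [S]).
v = (39.4/2.623)×2.58 / (0.742/2.623 + 2.58) = 38.76/2.863 = 13.5 mM/s.

13.5 mM/s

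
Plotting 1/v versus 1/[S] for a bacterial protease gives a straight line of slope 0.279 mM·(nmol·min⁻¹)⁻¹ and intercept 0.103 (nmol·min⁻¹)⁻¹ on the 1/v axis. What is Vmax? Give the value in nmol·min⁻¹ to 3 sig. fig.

9.71 nmol·min⁻¹

The y-intercept of a Lineweaver–Burk plot equals 1/Vmax, so Vmax = 1/0.103 = 9.71 nmol·min⁻¹.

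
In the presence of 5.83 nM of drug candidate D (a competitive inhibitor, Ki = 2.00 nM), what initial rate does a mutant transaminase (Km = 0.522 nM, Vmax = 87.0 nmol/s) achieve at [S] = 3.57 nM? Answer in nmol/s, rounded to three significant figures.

55.3 nmol/s

α = 1 + [I]/Ki = 1 + 5.83/2.00 = 3.915.
For a competitive inhibitor, Vmax is unchanged and the apparent Km becomes α·Km: Km,app = 2.04 nM, Vmax,app = 87.0 nmol/s.
v = Vmax,app·[S]/(Km,app + [S]) = 87.0 × 3.57/(2.04 + 3.57) = 55.3 nmol/s.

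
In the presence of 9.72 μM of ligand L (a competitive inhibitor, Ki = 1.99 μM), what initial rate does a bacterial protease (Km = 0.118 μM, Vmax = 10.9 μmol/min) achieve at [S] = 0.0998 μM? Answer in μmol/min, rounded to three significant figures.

With α = 1 + [I]/Ki = 1 + 9.72/1.99 = 5.884, the competitive rate law is v = Vmax[S] / (αKm + [S]).
v = 10.9×0.0998 / (5.884×0.118 + 0.0998) = 1.088/0.7942 = 1.37 μmol/min.

1.37 μmol/min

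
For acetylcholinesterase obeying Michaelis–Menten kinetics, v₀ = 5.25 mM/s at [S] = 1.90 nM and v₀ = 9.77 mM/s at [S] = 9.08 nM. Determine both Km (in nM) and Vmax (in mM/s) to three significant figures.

Km = 2.68 nM; Vmax = 12.7 mM/s

From v = Vmax[S]/(Km+[S]), each point gives Vmax = v(Km+[S])/[S].
Equating: 5.25(Km+1.90)/1.90 = 9.77(Km+9.08)/9.08.
2.763·Km + 5.25 = 1.076·Km + 9.77, so (2.763 − 1.076)·Km = 9.77 − 5.25.
Km = 4.520/1.687 = 2.68 nM; then Vmax = 5.25(2.68+1.90)/1.90 = 12.7 mM/s.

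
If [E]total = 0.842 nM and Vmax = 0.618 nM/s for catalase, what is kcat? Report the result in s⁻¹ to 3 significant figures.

0.734 s⁻¹

kcat = Vmax/[E]total = 0.618 nM/s / 0.842 nM = 0.734 s⁻¹.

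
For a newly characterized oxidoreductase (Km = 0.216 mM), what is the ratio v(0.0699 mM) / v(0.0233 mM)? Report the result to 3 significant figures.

2.51

Since Vmax cancels, v₂/v₁ = [S]₂(Km+[S]₁) / [S]₁(Km+[S]₂).
= 0.0699×(0.216+0.0233) / (0.0233×(0.216+0.0699)) = 0.01673/0.006661 = 2.51.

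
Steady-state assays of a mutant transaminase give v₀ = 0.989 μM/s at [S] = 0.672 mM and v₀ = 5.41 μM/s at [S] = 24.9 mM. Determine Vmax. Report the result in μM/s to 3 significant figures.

6.18 μM/s

In reciprocal form, 1/v = (Km/Vmax)·(1/[S]) + 1/Vmax. The two points give (1/[S], 1/v) = (1.488, 1.011) and (0.04016, 0.1848).
Slope = (1.011 − 0.1848)/(1.488 − 0.04016) = 0.5707; intercept = 1.011 − 0.5707×1.488 = 0.1619.
Vmax = 1/intercept = 6.18 μM/s; Km = slope × Vmax = 0.5707 × 6.18 = 3.52 mM.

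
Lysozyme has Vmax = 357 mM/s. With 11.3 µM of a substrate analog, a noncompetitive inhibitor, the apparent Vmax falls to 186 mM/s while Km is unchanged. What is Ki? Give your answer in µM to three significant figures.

Noncompetitive: Vmax,app = Vmax/α with α = 1 + [I]/Ki.
α = Vmax/Vmax,app = 357/186 = 1.919.
Ki = [I]/(α − 1) = 11.3/0.9194 = 12.3 µM.

12.3 µM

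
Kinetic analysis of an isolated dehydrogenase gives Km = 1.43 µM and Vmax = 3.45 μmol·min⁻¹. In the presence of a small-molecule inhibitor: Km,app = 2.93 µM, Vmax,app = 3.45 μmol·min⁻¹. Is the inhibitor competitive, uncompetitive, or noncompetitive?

Km increases (1.43 → 2.93 µM) while Vmax is unchanged — the hallmark of competitive inhibition.

competitive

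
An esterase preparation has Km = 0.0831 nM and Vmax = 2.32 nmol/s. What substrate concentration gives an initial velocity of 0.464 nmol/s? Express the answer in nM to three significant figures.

The required fractional saturation is v/Vmax = 0.464/2.32 = 0.2000.
Then [S]/(Km+[S]) = 0.2000 ⇒ [S] = 0.0831 × 0.2000/(1 − 0.2000) = 0.0208 nM.

0.0208 nM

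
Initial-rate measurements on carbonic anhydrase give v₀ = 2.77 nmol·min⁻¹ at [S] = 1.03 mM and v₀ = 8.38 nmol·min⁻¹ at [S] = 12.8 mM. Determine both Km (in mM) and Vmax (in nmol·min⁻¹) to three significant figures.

From v = Vmax[S]/(Km+[S]), each point gives Vmax = v(Km+[S])/[S].
Equating: 2.77(Km+1.03)/1.03 = 8.38(Km+12.8)/12.8.
2.689·Km + 2.77 = 0.6547·Km + 8.38, so (2.689 − 0.6547)·Km = 8.38 − 2.77.
Km = 5.610/2.035 = 2.76 mM; then Vmax = 2.77(2.76+1.03)/1.03 = 10.2 nmol·min⁻¹.

Km = 2.76 mM; Vmax = 10.2 nmol·min⁻¹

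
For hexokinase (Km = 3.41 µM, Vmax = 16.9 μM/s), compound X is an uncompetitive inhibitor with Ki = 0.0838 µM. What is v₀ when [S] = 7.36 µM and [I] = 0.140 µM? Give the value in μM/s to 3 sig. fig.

5.39 μM/s

With α = 1 + [I]/Ki = 1 + 0.140/0.0838 = 2.671, the uncompetitive rate law is v = (Vmax/α)·[S] / (Km/α + [S]).
v = (16.9/2.671)×7.36 / (3.41/2.671 + 7.36) = 46.57/8.637 = 5.39 μM/s.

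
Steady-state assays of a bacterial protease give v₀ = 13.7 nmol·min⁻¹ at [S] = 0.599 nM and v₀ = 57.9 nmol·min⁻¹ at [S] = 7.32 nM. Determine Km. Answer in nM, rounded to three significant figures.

In reciprocal form, 1/v = (Km/Vmax)·(1/[S]) + 1/Vmax. The two points give (1/[S], 1/v) = (1.669, 0.07299) and (0.1366, 0.01727).
Slope = (0.07299 − 0.01727)/(1.669 − 0.1366) = 0.03635; intercept = 0.07299 − 0.03635×1.669 = 0.01231.
Vmax = 1/intercept = 81.3 nmol·min⁻¹; Km = slope × Vmax = 0.03635 × 81.3 = 2.95 nM.

2.95 nM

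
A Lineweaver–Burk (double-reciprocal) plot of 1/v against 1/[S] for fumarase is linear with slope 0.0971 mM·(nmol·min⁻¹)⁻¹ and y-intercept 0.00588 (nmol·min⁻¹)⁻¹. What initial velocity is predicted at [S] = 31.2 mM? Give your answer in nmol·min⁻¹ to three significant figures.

The y-intercept is 1/Vmax, so Vmax = 1/0.00588 = 170 nmol·min⁻¹.
The slope is Km/Vmax, so Km = 0.0971 × 170 = 16.5 mM.
Then v = 170 × 31.2/(16.5 + 31.2) = 111 nmol·min⁻¹.

111 nmol·min⁻¹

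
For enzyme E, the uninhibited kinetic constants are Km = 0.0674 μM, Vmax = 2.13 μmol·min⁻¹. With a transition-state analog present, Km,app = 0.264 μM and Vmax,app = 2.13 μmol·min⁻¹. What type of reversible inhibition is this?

competitive

Km increases (0.0674 → 0.264 μM) while Vmax is unchanged — the hallmark of competitive inhibition.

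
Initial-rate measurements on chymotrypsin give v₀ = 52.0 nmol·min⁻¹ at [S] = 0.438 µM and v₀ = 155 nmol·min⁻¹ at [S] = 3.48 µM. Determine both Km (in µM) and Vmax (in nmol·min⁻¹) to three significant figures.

Km = 1.39 µM; Vmax = 217 nmol·min⁻¹

From v = Vmax[S]/(Km+[S]), each point gives Vmax = v(Km+[S])/[S].
Equating: 52.0(Km+0.438)/0.438 = 155(Km+3.48)/3.48.
118.7·Km + 52.0 = 44.54·Km + 155, so (118.7 − 44.54)·Km = 155 − 52.0.
Km = 103.0/74.18 = 1.39 µM; then Vmax = 52.0(1.39+0.438)/0.438 = 217 nmol·min⁻¹.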